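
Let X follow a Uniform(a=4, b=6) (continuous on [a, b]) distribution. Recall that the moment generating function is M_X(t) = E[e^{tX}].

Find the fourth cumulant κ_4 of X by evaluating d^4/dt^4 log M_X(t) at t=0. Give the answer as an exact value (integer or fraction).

κ_4 = d^4K/dt^4 |_{t=0} = -2/15

M_X(t) = (e^(6*t) - e^(4*t))/(2*t)
K_X(t) = log M_X(t) = -log(t) + log(e^(6*t) - e^(4*t)) - log(2)
dK/dt = (6*t*e^(2*t) - 4*t - e^(2*t) + 1)/(t*e^(2*t) - t)
d^2K/dt^2 = (-4*t^2*e^(2*t) + e^(4*t) - 2*e^(2*t) + 1)/(t^2*e^(4*t) - 2*t^2*e^(2*t) + t^2)
d^3K/dt^3 = (8*t^3*e^(4*t) + 8*t^3*e^(2*t) - 2*e^(6*t) + 6*e^(4*t) - 6*e^(2*t) + 2)/(t^3*e^(6*t) - 3*t^3*e^(4*t) + 3*t^3*e^(2*t) - t^3)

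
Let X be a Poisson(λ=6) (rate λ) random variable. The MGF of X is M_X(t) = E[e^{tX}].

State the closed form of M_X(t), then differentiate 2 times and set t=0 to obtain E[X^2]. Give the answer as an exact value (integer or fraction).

M_X(t) = e^(6*e^(t) - 6)
dM/dt = 6*e^(-6)*e^(t)*e^(6*e^(t))
d^2M/dt^2 = (36*e^(2*t)*e^(6*e^(t)) + 6*e^(t)*e^(6*e^(t)))*e^(-6)

E[X^2] = d^2M/dt^2 |_{t=0} = 42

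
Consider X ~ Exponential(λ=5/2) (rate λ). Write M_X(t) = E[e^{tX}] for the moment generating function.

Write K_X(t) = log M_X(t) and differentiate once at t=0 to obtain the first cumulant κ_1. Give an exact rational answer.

κ_1 = K′(0) = 2/5

M_X(t) = 5/(2*(5/2 - t))
K_X(t) = log M_X(t) = -log(5/2 - t) - log(2) + log(5)
K′(t) = -2/(2*t - 5)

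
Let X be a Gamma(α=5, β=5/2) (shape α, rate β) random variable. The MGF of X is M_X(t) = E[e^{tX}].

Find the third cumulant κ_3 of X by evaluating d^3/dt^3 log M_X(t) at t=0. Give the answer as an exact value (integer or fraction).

M_X(t) = 3125/(32*(5/2 - t)^5)
K_X(t) = log M_X(t) = -5*log(5/2 - t) - 5*log(2) + 5*log(5)
D^3[K](t) = -80/(8*t^3 - 60*t^2 + 150*t - 125)

κ_3 = D^3[K](0) = 16/25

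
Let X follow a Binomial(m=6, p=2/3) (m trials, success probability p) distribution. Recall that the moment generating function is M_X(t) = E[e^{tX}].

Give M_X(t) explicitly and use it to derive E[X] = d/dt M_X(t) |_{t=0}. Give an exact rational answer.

M_X(t) = (2*e^(t)/3 + 1/3)^6
dM/dt = 128*e^(6*t)/243 + 320*e^(5*t)/243 + 320*e^(4*t)/243 + 160*e^(3*t)/243 + 40*e^(2*t)/243 + 4*e^(t)/243

E[X] = dM/dt |_{t=0} = 4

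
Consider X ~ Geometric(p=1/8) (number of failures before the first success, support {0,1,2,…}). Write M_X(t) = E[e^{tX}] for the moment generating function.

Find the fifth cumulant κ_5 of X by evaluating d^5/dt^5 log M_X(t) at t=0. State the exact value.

κ_5 = K′′′′′(0) = 565320

M_X(t) = 1/(8*(1 - 7*e^(t)/8))
K_X(t) = log M_X(t) = -log(1 - 7*e^(t)/8) - 3*log(2)
K′(t) = -7*e^(t)/(7*e^(t) - 8)
K′′(t) = 56*e^(t)/(49*e^(2*t) - 112*e^(t) + 64)
K′′′(t) = (-392*e^(2*t) - 448*e^(t))/(343*e^(3*t) - 1176*e^(2*t) + 1344*e^(t) - 512)
K′′′′(t) = (2744*e^(3*t) + 12544*e^(2*t) + 3584*e^(t))/(2401*e^(4*t) - 10976*e^(3*t) + 18816*e^(2*t) - 14336*e^(t) + 4096)
K′′′′′(t) = (-19208*e^(4*t) - 241472*e^(3*t) - 275968*e^(2*t) - 28672*e^(t))/(16807*e^(5*t) - 96040*e^(4*t) + 219520*e^(3*t) - 250880*e^(2*t) + 143360*e^(t) - 32768)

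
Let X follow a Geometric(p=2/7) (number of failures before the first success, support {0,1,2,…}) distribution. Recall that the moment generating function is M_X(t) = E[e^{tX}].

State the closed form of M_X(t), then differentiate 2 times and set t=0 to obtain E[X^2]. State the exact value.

E[X^2] = M′′(0) = 15

M_X(t) = 2/(7*(1 - 5*e^(t)/7))
M′(t) = 10*e^(t)/(25*e^(2*t) - 70*e^(t) + 49)
M′′(t) = (-50*e^(2*t) - 70*e^(t))/(125*e^(3*t) - 525*e^(2*t) + 735*e^(t) - 343)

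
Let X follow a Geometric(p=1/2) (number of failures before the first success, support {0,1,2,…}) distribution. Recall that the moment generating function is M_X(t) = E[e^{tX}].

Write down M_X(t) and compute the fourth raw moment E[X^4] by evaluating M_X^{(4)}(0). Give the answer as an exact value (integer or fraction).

M_X(t) = 1/(2*(1 - e^(t)/2))
D^4[M](t) = (-e^(4*t) - 22*e^(3*t) - 44*e^(2*t) - 8*e^(t))/(e^(5*t) - 10*e^(4*t) + 40*e^(3*t) - 80*e^(2*t) + 80*e^(t) - 32)

E[X^4] = D^4[M](0) = 75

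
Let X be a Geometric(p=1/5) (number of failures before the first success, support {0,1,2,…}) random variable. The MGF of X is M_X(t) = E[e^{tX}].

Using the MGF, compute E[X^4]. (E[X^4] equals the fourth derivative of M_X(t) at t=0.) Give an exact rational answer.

M_X(t) = 1/(5*(1 - 4*e^(t)/5))
M^(4)(t) = (-256*e^(4*t) - 3520*e^(3*t) - 4400*e^(2*t) - 500*e^(t))/(1024*e^(5*t) - 6400*e^(4*t) + 16000*e^(3*t) - 20000*e^(2*t) + 12500*e^(t) - 3125)

E[X^4] = M^(4)(0) = 8676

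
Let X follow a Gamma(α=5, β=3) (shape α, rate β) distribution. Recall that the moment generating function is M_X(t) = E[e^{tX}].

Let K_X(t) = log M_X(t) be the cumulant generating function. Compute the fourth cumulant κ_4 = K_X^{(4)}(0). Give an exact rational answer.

κ_4 = D^4[K](0) = 10/27

M_X(t) = 243/(3 - t)^5
K_X(t) = log M_X(t) = -5*log(3 - t) + 5*log(3)
D^4[K](t) = 30/(t^4 - 12*t^3 + 54*t^2 - 108*t + 81)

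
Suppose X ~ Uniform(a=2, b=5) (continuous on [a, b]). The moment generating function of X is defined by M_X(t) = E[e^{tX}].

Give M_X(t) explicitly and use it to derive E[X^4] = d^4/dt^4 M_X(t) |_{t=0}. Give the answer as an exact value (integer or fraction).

E[X^4] = M^(4)(0) = 1031/5

M_X(t) = (e^(5*t) - e^(2*t))/(3*t)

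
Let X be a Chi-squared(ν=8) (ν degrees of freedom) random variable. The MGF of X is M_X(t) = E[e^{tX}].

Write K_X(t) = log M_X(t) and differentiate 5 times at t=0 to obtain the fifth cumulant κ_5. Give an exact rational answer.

κ_5 = K^(5)(0) = 3072

M_X(t) = (1 - 2*t)^(-4)
K_X(t) = log M_X(t) = -4*log(1 - 2*t)
K^(5)(t) = -3072/(32*t^5 - 80*t^4 + 80*t^3 - 40*t^2 + 10*t - 1)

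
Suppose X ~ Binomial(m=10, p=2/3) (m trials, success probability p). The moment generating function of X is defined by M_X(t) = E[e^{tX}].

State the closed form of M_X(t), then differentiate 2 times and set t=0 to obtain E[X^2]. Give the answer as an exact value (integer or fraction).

E[X^2] = M^(2)(0) = 140/3

M_X(t) = (2*e^(t)/3 + 1/3)^10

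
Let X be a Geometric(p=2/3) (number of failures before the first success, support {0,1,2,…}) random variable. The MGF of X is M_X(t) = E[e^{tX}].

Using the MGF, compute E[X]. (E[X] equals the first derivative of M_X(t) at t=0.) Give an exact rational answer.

E[X] = dM/dt |_{t=0} = 1/2

M_X(t) = 2/(3*(1 - e^(t)/3))
dM/dt = 2*e^(t)/(e^(2*t) - 6*e^(t) + 9)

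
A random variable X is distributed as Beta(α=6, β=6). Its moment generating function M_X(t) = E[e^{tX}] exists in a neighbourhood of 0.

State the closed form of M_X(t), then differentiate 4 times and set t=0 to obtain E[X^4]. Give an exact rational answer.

M_X(t) = ₁F₁(6; 12; t)
dM/dt = ₁F₁(7; 13; t)/2
d^2M/dt^2 = 7*₁F₁(8; 14; t)/26
d^3M/dt^3 = 2*₁F₁(9; 15; t)/13
d^4M/dt^4 = 6*₁F₁(10; 16; t)/65

E[X^4] = d^4M/dt^4 |_{t=0} = 6/65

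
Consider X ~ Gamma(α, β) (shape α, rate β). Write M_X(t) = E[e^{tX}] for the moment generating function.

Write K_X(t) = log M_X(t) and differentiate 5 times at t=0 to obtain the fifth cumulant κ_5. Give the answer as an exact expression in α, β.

κ_5 = K^(5)(0) = 24*α/β^5

M_X(t) = (β/(β - t))^α
K_X(t) = log M_X(t) = α*(log(β) - log(β - t))
K^(5)(t) = -24*α/(-β^5 + 5*β^4*t - 10*β^3*t^2 + 10*β^2*t^3 - 5*β*t^4 + t^5)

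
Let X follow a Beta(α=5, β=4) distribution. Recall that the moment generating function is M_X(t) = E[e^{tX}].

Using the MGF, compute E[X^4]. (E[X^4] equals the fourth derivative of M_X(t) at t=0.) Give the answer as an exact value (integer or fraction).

E[X^4] = d^4M/dt^4 |_{t=0} = 14/99

M_X(t) = ₁F₁(5; 9; t)
dM/dt = 5*₁F₁(6; 10; t)/9
d^2M/dt^2 = ₁F₁(7; 11; t)/3
d^3M/dt^3 = 7*₁F₁(8; 12; t)/33
d^4M/dt^4 = 14*₁F₁(9; 13; t)/99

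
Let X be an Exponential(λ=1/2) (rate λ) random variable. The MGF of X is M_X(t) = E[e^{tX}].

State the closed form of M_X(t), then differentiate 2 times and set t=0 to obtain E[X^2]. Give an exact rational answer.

M_X(t) = 1/(2*(1/2 - t))
M′(t) = 2/(4*t^2 - 4*t + 1)
M′′(t) = -8/(8*t^3 - 12*t^2 + 6*t - 1)

E[X^2] = M′′(0) = 8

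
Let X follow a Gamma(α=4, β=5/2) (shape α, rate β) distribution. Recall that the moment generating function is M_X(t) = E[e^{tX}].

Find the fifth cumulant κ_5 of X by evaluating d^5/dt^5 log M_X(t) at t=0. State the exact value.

κ_5 = K^(5)(0) = 3072/3125

M_X(t) = 625/(16*(5/2 - t)^4)
K_X(t) = log M_X(t) = -4*log(5/2 - t) - 4*log(2) + 4*log(5)
K^(5)(t) = -3072/(32*t^5 - 400*t^4 + 2000*t^3 - 5000*t^2 + 6250*t - 3125)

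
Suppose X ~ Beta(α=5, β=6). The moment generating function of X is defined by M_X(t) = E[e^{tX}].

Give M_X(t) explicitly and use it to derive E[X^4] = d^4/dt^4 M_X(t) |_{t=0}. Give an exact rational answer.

M_X(t) = ₁F₁(5; 11; t)
M′(t) = 5*₁F₁(6; 12; t)/11
M′′(t) = 5*₁F₁(7; 13; t)/22
M′′′(t) = 35*₁F₁(8; 14; t)/286
M′′′′(t) = 10*₁F₁(9; 15; t)/143

E[X^4] = M′′′′(0) = 10/143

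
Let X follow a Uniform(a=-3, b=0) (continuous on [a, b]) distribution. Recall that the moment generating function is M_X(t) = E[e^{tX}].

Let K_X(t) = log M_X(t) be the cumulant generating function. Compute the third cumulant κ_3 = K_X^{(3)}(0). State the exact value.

M_X(t) = (1 - e^(-3*t))/(3*t)
K_X(t) = log M_X(t) = -log(t) + log(1 - e^(-3*t)) - log(3)
K^(3)(t) = (27*t^3*e^(6*t) + 27*t^3*e^(3*t) - 2*e^(9*t) + 6*e^(6*t) - 6*e^(3*t) + 2)/(t^3*e^(9*t) - 3*t^3*e^(6*t) + 3*t^3*e^(3*t) - t^3)

κ_3 = K^(3)(0) = 0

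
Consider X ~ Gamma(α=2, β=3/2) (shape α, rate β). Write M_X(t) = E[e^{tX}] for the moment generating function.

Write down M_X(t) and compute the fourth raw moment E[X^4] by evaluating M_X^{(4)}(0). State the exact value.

M_X(t) = 9/(4*(3/2 - t)^2)
M^(4)(t) = 17280/(64*t^6 - 576*t^5 + 2160*t^4 - 4320*t^3 + 4860*t^2 - 2916*t + 729)

E[X^4] = M^(4)(0) = 640/27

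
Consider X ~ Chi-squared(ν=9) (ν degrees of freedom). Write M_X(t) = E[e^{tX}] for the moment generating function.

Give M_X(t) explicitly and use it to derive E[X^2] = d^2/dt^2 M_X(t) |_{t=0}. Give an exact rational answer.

E[X^2] = d^2M/dt^2 |_{t=0} = 99

M_X(t) = (1 - 2*t)^(-9/2)
dM/dt = -9/(32*t^5*√(1 - 2*t) - 80*t^4*√(1 - 2*t) + 80*t^3*√(1 - 2*t) - 40*t^2*√(1 - 2*t) + 10*t*√(1 - 2*t) - √(1 - 2*t))
d^2M/dt^2 = 99/(64*t^6*√(1 - 2*t) - 192*t^5*√(1 - 2*t) + 240*t^4*√(1 - 2*t) - 160*t^3*√(1 - 2*t) + 60*t^2*√(1 - 2*t) - 12*t*√(1 - 2*t) + √(1 - 2*t))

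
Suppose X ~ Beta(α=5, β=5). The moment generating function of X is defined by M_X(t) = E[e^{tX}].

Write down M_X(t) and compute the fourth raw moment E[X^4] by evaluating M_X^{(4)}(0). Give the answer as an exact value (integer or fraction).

M_X(t) = ₁F₁(5; 10; t)
M′(t) = ₁F₁(6; 11; t)/2
M′′(t) = 3*₁F₁(7; 12; t)/11
M′′′(t) = 7*₁F₁(8; 13; t)/44
M′′′′(t) = 14*₁F₁(9; 14; t)/143

E[X^4] = M′′′′(0) = 14/143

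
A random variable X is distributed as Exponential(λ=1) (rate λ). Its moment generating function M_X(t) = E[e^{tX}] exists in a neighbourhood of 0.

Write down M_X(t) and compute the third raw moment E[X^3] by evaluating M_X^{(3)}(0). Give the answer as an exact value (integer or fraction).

E[X^3] = M^(3)(0) = 6

M_X(t) = 1/(1 - t)
M^(3)(t) = 6/(t^4 - 4*t^3 + 6*t^2 - 4*t + 1)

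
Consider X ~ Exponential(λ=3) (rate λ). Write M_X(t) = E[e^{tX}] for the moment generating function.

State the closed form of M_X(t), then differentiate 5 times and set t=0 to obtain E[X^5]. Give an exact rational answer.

E[X^5] = d^5M/dt^5 |_{t=0} = 40/81

M_X(t) = 3/(3 - t)
dM/dt = 3/(t^2 - 6*t + 9)
d^2M/dt^2 = -6/(t^3 - 9*t^2 + 27*t - 27)
d^3M/dt^3 = 18/(t^4 - 12*t^3 + 54*t^2 - 108*t + 81)
d^4M/dt^4 = -72/(t^5 - 15*t^4 + 90*t^3 - 270*t^2 + 405*t - 243)
d^5M/dt^5 = 360/(t^6 - 18*t^5 + 135*t^4 - 540*t^3 + 1215*t^2 - 1458*t + 729)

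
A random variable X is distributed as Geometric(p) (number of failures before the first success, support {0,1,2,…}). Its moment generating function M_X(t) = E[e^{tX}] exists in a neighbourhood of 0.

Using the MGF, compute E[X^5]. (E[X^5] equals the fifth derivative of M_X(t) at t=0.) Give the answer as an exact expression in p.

M_X(t) = p/(-(1 - p)*e^(t) + 1)

E[X^5] = M^(5)(0) = -1 + 31/p - 180/p^2 + 390/p^3 - 360/p^4 + 120/p^5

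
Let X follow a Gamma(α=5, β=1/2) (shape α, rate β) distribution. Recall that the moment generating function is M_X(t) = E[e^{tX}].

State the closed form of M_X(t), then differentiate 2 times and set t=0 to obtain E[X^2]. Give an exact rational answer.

M_X(t) = 1/(32*(1/2 - t)^5)
M′(t) = 10/(64*t^6 - 192*t^5 + 240*t^4 - 160*t^3 + 60*t^2 - 12*t + 1)
M′′(t) = -120/(128*t^7 - 448*t^6 + 672*t^5 - 560*t^4 + 280*t^3 - 84*t^2 + 14*t - 1)

E[X^2] = M′′(0) = 120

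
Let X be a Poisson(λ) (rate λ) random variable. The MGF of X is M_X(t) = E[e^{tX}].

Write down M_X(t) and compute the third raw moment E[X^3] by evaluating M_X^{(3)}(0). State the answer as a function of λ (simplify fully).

E[X^3] = M′′′(0) = λ*(λ^2 + 3*λ + 1)

M_X(t) = e^(λ*(e^(t) - 1))
M′(t) = λ*e^(-λ)*e^(t)*e^(λ*e^(t))
M′′(t) = (λ^2*e^(2*t)*e^(λ*e^(t)) + λ*e^(t)*e^(λ*e^(t)))*e^(-λ)
M′′′(t) = (λ^3*e^(3*t)*e^(λ*e^(t)) + 3*λ^2*e^(2*t)*e^(λ*e^(t)) + λ*e^(t)*e^(λ*e^(t)))*e^(-λ)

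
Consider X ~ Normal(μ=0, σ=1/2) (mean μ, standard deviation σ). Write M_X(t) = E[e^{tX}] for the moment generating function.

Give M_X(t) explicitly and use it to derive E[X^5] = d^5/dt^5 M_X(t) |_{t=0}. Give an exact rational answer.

E[X^5] = M^(5)(0) = 0

M_X(t) = e^(t^2/8)
M^(5)(t) = t^5*e^(t^2/8)/1024 + 5*t^3*e^(t^2/8)/128 + 15*t*e^(t^2/8)/64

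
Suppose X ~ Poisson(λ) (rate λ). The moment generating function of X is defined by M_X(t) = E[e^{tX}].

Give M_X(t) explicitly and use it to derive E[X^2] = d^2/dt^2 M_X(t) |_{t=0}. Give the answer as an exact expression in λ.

E[X^2] = M′′(0) = λ*(λ + 1)

M_X(t) = e^(λ*(e^(t) - 1))
M′(t) = λ*e^(-λ)*e^(t)*e^(λ*e^(t))
M′′(t) = (λ^2*e^(2*t)*e^(λ*e^(t)) + λ*e^(t)*e^(λ*e^(t)))*e^(-λ)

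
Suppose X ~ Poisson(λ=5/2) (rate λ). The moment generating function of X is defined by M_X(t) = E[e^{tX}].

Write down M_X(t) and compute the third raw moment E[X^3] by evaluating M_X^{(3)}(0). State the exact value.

E[X^3] = M′′′(0) = 295/8

M_X(t) = e^(5*e^(t)/2 - 5/2)
M′(t) = 5*e^(-5/2)*e^(t)*e^(5*e^(t)/2)/2
M′′(t) = (25*e^(2*t)*e^(5*e^(t)/2) + 10*e^(t)*e^(5*e^(t)/2))*e^(-5/2)/4
M′′′(t) = (125*e^(3*t)*e^(5*e^(t)/2) + 150*e^(2*t)*e^(5*e^(t)/2) + 20*e^(t)*e^(5*e^(t)/2))*e^(-5/2)/8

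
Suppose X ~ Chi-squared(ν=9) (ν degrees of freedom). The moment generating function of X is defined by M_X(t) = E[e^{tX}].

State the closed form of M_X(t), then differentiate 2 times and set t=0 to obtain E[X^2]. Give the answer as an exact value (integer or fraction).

M_X(t) = (1 - 2*t)^(-9/2)
M^(2)(t) = 99/(64*t^6*√(1 - 2*t) - 192*t^5*√(1 - 2*t) + 240*t^4*√(1 - 2*t) - 160*t^3*√(1 - 2*t) + 60*t^2*√(1 - 2*t) - 12*t*√(1 - 2*t) + √(1 - 2*t))

E[X^2] = M^(2)(0) = 99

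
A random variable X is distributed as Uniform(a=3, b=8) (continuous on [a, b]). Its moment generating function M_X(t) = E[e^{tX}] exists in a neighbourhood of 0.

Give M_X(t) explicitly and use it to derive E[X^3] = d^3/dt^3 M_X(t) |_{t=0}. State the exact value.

E[X^3] = M′′′(0) = 803/4

M_X(t) = (e^(8*t) - e^(3*t))/(5*t)
M′(t) = (8*t*e^(8*t) - 3*t*e^(3*t) - e^(8*t) + e^(3*t))/(5*t^2)
M′′(t) = (64*t^2*e^(8*t) - 9*t^2*e^(3*t) - 16*t*e^(8*t) + 6*t*e^(3*t) + 2*e^(8*t) - 2*e^(3*t))/(5*t^3)
M′′′(t) = (512*t^3*e^(8*t) - 27*t^3*e^(3*t) - 192*t^2*e^(8*t) + 27*t^2*e^(3*t) + 48*t*e^(8*t) - 18*t*e^(3*t) - 6*e^(8*t) + 6*e^(3*t))/(5*t^4)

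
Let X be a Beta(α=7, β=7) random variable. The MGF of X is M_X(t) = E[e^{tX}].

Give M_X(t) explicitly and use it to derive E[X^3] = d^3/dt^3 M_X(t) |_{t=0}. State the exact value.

E[X^3] = D^3[M](0) = 3/20

M_X(t) = ₁F₁(7; 14; t)
D^3[M](t) = 3*₁F₁(10; 17; t)/20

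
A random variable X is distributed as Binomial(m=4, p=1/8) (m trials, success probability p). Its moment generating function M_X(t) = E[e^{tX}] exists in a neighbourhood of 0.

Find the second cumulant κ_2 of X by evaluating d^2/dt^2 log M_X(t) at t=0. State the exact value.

κ_2 = K^(2)(0) = 7/16

M_X(t) = (e^(t)/8 + 7/8)^4
K_X(t) = log M_X(t) = 4*log(e^(t)/8 + 7/8)
K^(2)(t) = 28*e^(t)/(e^(2*t) + 14*e^(t) + 49)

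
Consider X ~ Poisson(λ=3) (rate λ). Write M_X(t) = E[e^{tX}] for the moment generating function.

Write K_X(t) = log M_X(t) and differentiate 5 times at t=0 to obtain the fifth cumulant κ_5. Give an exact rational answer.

M_X(t) = e^(3*e^(t) - 3)
K_X(t) = log M_X(t) = 3*e^(t) - 3
K^(5)(t) = 3*e^(t)

κ_5 = K^(5)(0) = 3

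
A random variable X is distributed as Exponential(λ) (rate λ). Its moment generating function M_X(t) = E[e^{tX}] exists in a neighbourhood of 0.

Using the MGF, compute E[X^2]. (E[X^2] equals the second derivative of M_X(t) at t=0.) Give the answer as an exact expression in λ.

M_X(t) = λ/(λ - t)
dM/dt = λ/(λ^2 - 2*λ*t + t^2)
d^2M/dt^2 = -2*λ/(-λ^3 + 3*λ^2*t - 3*λ*t^2 + t^3)

E[X^2] = d^2M/dt^2 |_{t=0} = 2/λ^2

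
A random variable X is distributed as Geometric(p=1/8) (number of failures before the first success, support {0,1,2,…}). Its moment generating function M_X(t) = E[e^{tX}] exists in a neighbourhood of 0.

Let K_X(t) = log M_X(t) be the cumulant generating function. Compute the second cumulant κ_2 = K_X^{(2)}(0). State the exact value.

M_X(t) = 1/(8*(1 - 7*e^(t)/8))
K_X(t) = log M_X(t) = -log(1 - 7*e^(t)/8) - 3*log(2)
dK/dt = -7*e^(t)/(7*e^(t) - 8)
d^2K/dt^2 = 56*e^(t)/(49*e^(2*t) - 112*e^(t) + 64)

κ_2 = d^2K/dt^2 |_{t=0} = 56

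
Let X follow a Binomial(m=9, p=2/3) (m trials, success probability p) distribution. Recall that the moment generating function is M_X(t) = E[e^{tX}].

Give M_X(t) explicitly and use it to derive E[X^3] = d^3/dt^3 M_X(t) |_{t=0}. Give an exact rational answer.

M_X(t) = (2*e^(t)/3 + 1/3)^9

E[X^3] = M^(3)(0) = 754/3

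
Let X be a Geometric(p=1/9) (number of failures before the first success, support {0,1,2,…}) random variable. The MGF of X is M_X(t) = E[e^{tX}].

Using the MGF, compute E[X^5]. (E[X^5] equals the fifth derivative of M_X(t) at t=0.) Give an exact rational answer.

E[X^5] = M^(5)(0) = 4993928

M_X(t) = 1/(9*(1 - 8*e^(t)/9))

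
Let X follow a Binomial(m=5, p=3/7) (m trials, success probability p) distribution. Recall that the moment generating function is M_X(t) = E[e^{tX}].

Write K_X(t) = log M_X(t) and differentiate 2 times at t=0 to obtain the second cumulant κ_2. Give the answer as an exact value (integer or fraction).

M_X(t) = (3*e^(t)/7 + 4/7)^5
K_X(t) = log M_X(t) = 5*log(3*e^(t)/7 + 4/7)
K^(2)(t) = 60*e^(t)/(9*e^(2*t) + 24*e^(t) + 16)

κ_2 = K^(2)(0) = 60/49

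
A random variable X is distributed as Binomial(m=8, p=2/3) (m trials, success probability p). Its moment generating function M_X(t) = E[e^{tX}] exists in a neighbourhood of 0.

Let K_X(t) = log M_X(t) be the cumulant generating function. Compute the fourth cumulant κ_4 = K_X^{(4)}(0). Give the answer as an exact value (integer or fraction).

M_X(t) = (2*e^(t)/3 + 1/3)^8
K_X(t) = log M_X(t) = 8*log(2*e^(t)/3 + 1/3)
dK/dt = 16*e^(t)/(2*e^(t) + 1)
d^2K/dt^2 = 16*e^(t)/(4*e^(2*t) + 4*e^(t) + 1)
d^3K/dt^3 = (-32*e^(2*t) + 16*e^(t))/(8*e^(3*t) + 12*e^(2*t) + 6*e^(t) + 1)
d^4K/dt^4 = (64*e^(3*t) - 128*e^(2*t) + 16*e^(t))/(16*e^(4*t) + 32*e^(3*t) + 24*e^(2*t) + 8*e^(t) + 1)

κ_4 = d^4K/dt^4 |_{t=0} = -16/27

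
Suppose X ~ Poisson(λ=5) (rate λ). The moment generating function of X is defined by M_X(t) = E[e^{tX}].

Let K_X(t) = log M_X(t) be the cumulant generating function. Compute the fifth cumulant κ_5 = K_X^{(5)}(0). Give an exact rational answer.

M_X(t) = e^(5*e^(t) - 5)
K_X(t) = log M_X(t) = 5*e^(t) - 5
K′(t) = 5*e^(t)
K′′(t) = 5*e^(t)
K′′′(t) = 5*e^(t)
K′′′′(t) = 5*e^(t)
K′′′′′(t) = 5*e^(t)

κ_5 = K′′′′′(0) = 5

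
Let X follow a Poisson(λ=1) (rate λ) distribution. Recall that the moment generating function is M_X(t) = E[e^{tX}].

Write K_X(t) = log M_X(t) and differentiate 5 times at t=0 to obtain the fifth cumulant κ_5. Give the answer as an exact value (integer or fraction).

κ_5 = d^5K/dt^5 |_{t=0} = 1

M_X(t) = e^(e^(t) - 1)
K_X(t) = log M_X(t) = e^(t) - 1
dK/dt = e^(t)
d^2K/dt^2 = e^(t)
d^3K/dt^3 = e^(t)
d^4K/dt^4 = e^(t)
d^5K/dt^5 = e^(t)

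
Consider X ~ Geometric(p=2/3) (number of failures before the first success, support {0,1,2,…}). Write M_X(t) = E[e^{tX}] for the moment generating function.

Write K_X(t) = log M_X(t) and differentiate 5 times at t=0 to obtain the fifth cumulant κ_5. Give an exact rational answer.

κ_5 = D^5[K](0) = 15

M_X(t) = 2/(3*(1 - e^(t)/3))
K_X(t) = log M_X(t) = -log(1 - e^(t)/3) - log(3) + log(2)
D^5[K](t) = (-3*e^(4*t) - 99*e^(3*t) - 297*e^(2*t) - 81*e^(t))/(e^(5*t) - 15*e^(4*t) + 90*e^(3*t) - 270*e^(2*t) + 405*e^(t) - 243)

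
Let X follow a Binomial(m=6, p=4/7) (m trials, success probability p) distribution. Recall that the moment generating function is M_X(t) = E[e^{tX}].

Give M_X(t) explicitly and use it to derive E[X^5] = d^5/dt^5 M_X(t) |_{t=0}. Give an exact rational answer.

E[X^5] = M′′′′′(0) = 19123704/16807

M_X(t) = (4*e^(t)/7 + 3/7)^6
M′(t) = 24576*e^(6*t)/117649 + 92160*e^(5*t)/117649 + 138240*e^(4*t)/117649 + 103680*e^(3*t)/117649 + 38880*e^(2*t)/117649 + 5832*e^(t)/117649
M′′(t) = 147456*e^(6*t)/117649 + 460800*e^(5*t)/117649 + 552960*e^(4*t)/117649 + 311040*e^(3*t)/117649 + 77760*e^(2*t)/117649 + 5832*e^(t)/117649
M′′′(t) = 884736*e^(6*t)/117649 + 2304000*e^(5*t)/117649 + 2211840*e^(4*t)/117649 + 933120*e^(3*t)/117649 + 155520*e^(2*t)/117649 + 5832*e^(t)/117649
M′′′′(t) = 5308416*e^(6*t)/117649 + 11520000*e^(5*t)/117649 + 8847360*e^(4*t)/117649 + 2799360*e^(3*t)/117649 + 311040*e^(2*t)/117649 + 5832*e^(t)/117649
M′′′′′(t) = 31850496*e^(6*t)/117649 + 57600000*e^(5*t)/117649 + 35389440*e^(4*t)/117649 + 8398080*e^(3*t)/117649 + 622080*e^(2*t)/117649 + 5832*e^(t)/117649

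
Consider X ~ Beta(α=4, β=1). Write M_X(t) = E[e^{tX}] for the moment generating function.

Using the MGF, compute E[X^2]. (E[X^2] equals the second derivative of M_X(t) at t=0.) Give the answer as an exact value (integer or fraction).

M_X(t) = ₁F₁(4; 5; t)
M′(t) = 4*₁F₁(5; 6; t)/5
M′′(t) = 2*₁F₁(6; 7; t)/3

E[X^2] = M′′(0) = 2/3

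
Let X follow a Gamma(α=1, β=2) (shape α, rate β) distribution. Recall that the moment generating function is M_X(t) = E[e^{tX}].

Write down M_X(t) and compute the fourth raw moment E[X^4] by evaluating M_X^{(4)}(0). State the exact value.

E[X^4] = D^4[M](0) = 3/2

M_X(t) = 2/(2 - t)
D^4[M](t) = -48/(t^5 - 10*t^4 + 40*t^3 - 80*t^2 + 80*t - 32)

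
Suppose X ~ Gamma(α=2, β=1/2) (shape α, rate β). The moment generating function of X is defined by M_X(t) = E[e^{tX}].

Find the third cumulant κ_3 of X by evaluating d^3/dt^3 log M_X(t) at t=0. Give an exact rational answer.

κ_3 = d^3K/dt^3 |_{t=0} = 32

M_X(t) = 1/(4*(1/2 - t)^2)
K_X(t) = log M_X(t) = -2*log(1/2 - t) - 2*log(2)
dK/dt = -4/(2*t - 1)
d^2K/dt^2 = 8/(4*t^2 - 4*t + 1)
d^3K/dt^3 = -32/(8*t^3 - 12*t^2 + 6*t - 1)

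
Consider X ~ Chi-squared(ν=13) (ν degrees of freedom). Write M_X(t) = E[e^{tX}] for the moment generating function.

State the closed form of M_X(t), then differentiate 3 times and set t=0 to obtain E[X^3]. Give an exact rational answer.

M_X(t) = (1 - 2*t)^(-13/2)

E[X^3] = D^3[M](0) = 3315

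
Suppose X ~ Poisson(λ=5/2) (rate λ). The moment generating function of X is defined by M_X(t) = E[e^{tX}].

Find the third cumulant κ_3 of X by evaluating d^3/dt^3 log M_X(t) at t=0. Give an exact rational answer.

M_X(t) = e^(5*e^(t)/2 - 5/2)
K_X(t) = log M_X(t) = 5*e^(t)/2 - 5/2
K′(t) = 5*e^(t)/2
K′′(t) = 5*e^(t)/2
K′′′(t) = 5*e^(t)/2

κ_3 = K′′′(0) = 5/2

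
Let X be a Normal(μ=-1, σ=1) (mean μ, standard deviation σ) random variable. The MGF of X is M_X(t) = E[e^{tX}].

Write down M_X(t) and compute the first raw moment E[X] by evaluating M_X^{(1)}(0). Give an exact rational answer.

E[X] = dM/dt |_{t=0} = -1

M_X(t) = e^(t^2/2 - t)
dM/dt = t*e^(-t)*e^(t^2/2) - e^(-t)*e^(t^2/2)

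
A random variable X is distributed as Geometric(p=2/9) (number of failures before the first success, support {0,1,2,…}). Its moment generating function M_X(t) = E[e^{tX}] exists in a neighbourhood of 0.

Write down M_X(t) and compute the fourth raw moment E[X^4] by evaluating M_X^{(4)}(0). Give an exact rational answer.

M_X(t) = 2/(9*(1 - 7*e^(t)/9))
M′(t) = 14*e^(t)/(49*e^(2*t) - 126*e^(t) + 81)
M′′(t) = (-98*e^(2*t) - 126*e^(t))/(343*e^(3*t) - 1323*e^(2*t) + 1701*e^(t) - 729)
M′′′(t) = (686*e^(3*t) + 3528*e^(2*t) + 1134*e^(t))/(2401*e^(4*t) - 12348*e^(3*t) + 23814*e^(2*t) - 20412*e^(t) + 6561)
M′′′′(t) = (-4802*e^(4*t) - 67914*e^(3*t) - 87318*e^(2*t) - 10206*e^(t))/(16807*e^(5*t) - 108045*e^(4*t) + 277830*e^(3*t) - 357210*e^(2*t) + 229635*e^(t) - 59049)

E[X^4] = M′′′′(0) = 5320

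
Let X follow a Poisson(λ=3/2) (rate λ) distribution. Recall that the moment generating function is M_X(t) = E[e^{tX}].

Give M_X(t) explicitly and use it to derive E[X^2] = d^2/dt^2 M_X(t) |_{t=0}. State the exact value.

M_X(t) = e^(3*e^(t)/2 - 3/2)
dM/dt = 3*e^(-3/2)*e^(t)*e^(3*e^(t)/2)/2
d^2M/dt^2 = (9*e^(2*t)*e^(3*e^(t)/2) + 6*e^(t)*e^(3*e^(t)/2))*e^(-3/2)/4

E[X^2] = d^2M/dt^2 |_{t=0} = 15/4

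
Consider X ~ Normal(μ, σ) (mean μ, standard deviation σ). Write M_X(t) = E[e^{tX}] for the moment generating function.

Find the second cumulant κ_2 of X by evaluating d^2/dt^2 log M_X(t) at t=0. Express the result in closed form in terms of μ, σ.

M_X(t) = e^(μ*t + σ^2*t^2/2)
K_X(t) = log M_X(t) = μ*t + σ^2*t^2/2
D^2[K](t) = σ^2

κ_2 = D^2[K](0) = σ^2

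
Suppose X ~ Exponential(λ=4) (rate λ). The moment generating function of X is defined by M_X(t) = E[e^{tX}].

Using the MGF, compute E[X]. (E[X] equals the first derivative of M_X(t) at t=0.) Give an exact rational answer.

M_X(t) = 4/(4 - t)
M^(1)(t) = 4/(t^2 - 8*t + 16)

E[X] = M^(1)(0) = 1/4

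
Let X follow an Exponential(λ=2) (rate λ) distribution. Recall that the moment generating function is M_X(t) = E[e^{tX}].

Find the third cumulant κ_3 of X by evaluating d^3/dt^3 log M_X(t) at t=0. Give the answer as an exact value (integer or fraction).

M_X(t) = 2/(2 - t)
K_X(t) = log M_X(t) = -log(2 - t) + log(2)
K^(3)(t) = -2/(t^3 - 6*t^2 + 12*t - 8)

κ_3 = K^(3)(0) = 1/4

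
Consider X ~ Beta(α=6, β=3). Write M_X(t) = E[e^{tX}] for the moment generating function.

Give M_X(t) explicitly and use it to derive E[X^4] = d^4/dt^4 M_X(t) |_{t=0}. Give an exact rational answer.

E[X^4] = D^4[M](0) = 14/55

M_X(t) = ₁F₁(6; 9; t)
D^4[M](t) = 14*₁F₁(10; 13; t)/55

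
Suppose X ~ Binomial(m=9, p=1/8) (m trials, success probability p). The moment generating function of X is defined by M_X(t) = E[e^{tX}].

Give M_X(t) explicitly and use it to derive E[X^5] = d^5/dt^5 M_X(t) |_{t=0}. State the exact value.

M_X(t) = (e^(t)/8 + 7/8)^9

E[X^5] = D^5[M](0) = 103329/2048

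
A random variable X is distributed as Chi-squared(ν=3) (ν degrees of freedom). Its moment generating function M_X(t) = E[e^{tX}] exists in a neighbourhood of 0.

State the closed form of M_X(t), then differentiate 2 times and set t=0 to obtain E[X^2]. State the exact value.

E[X^2] = d^2M/dt^2 |_{t=0} = 15

M_X(t) = (1 - 2*t)^(-3/2)
dM/dt = 3/(4*t^2*√(1 - 2*t) - 4*t*√(1 - 2*t) + √(1 - 2*t))
d^2M/dt^2 = -15/(8*t^3*√(1 - 2*t) - 12*t^2*√(1 - 2*t) + 6*t*√(1 - 2*t) - √(1 - 2*t))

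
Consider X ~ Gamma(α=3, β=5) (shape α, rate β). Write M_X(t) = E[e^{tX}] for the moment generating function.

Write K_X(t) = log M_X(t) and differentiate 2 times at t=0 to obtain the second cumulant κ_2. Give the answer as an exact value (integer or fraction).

M_X(t) = 125/(5 - t)^3
K_X(t) = log M_X(t) = -3*log(5 - t) + 3*log(5)
K′(t) = -3/(t - 5)
K′′(t) = 3/(t^2 - 10*t + 25)

κ_2 = K′′(0) = 3/25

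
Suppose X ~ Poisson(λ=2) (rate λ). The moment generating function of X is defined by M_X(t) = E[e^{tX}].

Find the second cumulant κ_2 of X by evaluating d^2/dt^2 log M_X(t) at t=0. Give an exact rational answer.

κ_2 = D^2[K](0) = 2

M_X(t) = e^(2*e^(t) - 2)
K_X(t) = log M_X(t) = 2*e^(t) - 2
D^2[K](t) = 2*e^(t)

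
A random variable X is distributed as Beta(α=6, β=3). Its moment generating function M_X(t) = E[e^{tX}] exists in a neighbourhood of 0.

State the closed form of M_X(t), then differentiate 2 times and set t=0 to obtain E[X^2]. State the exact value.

M_X(t) = ₁F₁(6; 9; t)
dM/dt = 2*₁F₁(7; 10; t)/3
d^2M/dt^2 = 7*₁F₁(8; 11; t)/15

E[X^2] = d^2M/dt^2 |_{t=0} = 7/15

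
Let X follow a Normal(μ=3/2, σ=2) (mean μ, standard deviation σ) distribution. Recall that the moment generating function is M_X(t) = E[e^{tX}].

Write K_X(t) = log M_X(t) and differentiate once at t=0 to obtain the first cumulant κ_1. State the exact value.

κ_1 = dK/dt |_{t=0} = 3/2

M_X(t) = e^(2*t^2 + 3*t/2)
K_X(t) = log M_X(t) = 2*t^2 + 3*t/2
dK/dt = 4*t + 3/2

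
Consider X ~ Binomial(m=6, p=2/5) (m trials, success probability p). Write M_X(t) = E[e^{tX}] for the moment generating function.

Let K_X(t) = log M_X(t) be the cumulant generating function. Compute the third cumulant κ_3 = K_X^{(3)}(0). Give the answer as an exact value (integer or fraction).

κ_3 = K^(3)(0) = 36/125

M_X(t) = (2*e^(t)/5 + 3/5)^6
K_X(t) = log M_X(t) = 6*log(2*e^(t)/5 + 3/5)
K^(3)(t) = (-72*e^(2*t) + 108*e^(t))/(8*e^(3*t) + 36*e^(2*t) + 54*e^(t) + 27)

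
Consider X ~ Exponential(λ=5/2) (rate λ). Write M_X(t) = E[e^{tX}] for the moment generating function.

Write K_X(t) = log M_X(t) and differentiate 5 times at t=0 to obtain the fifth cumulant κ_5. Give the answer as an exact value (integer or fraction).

M_X(t) = 5/(2*(5/2 - t))
K_X(t) = log M_X(t) = -log(5/2 - t) - log(2) + log(5)
K′(t) = -2/(2*t - 5)
K′′(t) = 4/(4*t^2 - 20*t + 25)
K′′′(t) = -16/(8*t^3 - 60*t^2 + 150*t - 125)
K′′′′(t) = 96/(16*t^4 - 160*t^3 + 600*t^2 - 1000*t + 625)
K′′′′′(t) = -768/(32*t^5 - 400*t^4 + 2000*t^3 - 5000*t^2 + 6250*t - 3125)

κ_5 = K′′′′′(0) = 768/3125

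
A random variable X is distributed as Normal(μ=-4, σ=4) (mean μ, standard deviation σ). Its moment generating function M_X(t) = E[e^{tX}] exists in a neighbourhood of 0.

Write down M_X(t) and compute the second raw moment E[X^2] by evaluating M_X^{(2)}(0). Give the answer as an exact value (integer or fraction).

M_X(t) = e^(8*t^2 - 4*t)
dM/dt = 16*t*e^(-4*t)*e^(8*t^2) - 4*e^(-4*t)*e^(8*t^2)
d^2M/dt^2 = (256*t^2*e^(8*t^2) - 128*t*e^(8*t^2) + 32*e^(8*t^2))*e^(-4*t)

E[X^2] = d^2M/dt^2 |_{t=0} = 32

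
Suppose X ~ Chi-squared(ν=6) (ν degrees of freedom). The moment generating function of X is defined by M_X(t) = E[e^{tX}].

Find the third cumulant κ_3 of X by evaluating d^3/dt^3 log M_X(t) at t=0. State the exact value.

M_X(t) = (1 - 2*t)^(-3)
K_X(t) = log M_X(t) = -3*log(1 - 2*t)
dK/dt = -6/(2*t - 1)
d^2K/dt^2 = 12/(4*t^2 - 4*t + 1)
d^3K/dt^3 = -48/(8*t^3 - 12*t^2 + 6*t - 1)

κ_3 = d^3K/dt^3 |_{t=0} = 48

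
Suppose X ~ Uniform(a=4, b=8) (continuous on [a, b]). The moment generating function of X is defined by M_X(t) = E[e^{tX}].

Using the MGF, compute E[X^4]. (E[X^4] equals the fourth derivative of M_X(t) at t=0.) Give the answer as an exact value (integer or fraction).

M_X(t) = (e^(8*t) - e^(4*t))/(4*t)
M′(t) = (8*t*e^(8*t) - 4*t*e^(4*t) - e^(8*t) + e^(4*t))/(4*t^2)
M′′(t) = (32*t^2*e^(8*t) - 8*t^2*e^(4*t) - 8*t*e^(8*t) + 4*t*e^(4*t) + e^(8*t) - e^(4*t))/(2*t^3)
M′′′(t) = (256*t^3*e^(8*t) - 32*t^3*e^(4*t) - 96*t^2*e^(8*t) + 24*t^2*e^(4*t) + 24*t*e^(8*t) - 12*t*e^(4*t) - 3*e^(8*t) + 3*e^(4*t))/(2*t^4)

E[X^4] = M′′′′(0) = 7936/5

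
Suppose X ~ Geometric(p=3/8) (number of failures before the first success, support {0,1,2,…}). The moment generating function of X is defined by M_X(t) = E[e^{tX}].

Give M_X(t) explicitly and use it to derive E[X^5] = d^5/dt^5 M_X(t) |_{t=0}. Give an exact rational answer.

E[X^5] = D^5[M](0) = 338135/81

M_X(t) = 3/(8*(1 - 5*e^(t)/8))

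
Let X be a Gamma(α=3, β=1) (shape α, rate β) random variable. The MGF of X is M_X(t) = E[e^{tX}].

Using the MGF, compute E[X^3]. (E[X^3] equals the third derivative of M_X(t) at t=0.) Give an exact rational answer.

E[X^3] = M′′′(0) = 60

M_X(t) = (1 - t)^(-3)
M′(t) = 3/(t^4 - 4*t^3 + 6*t^2 - 4*t + 1)
M′′(t) = -12/(t^5 - 5*t^4 + 10*t^3 - 10*t^2 + 5*t - 1)
M′′′(t) = 60/(t^6 - 6*t^5 + 15*t^4 - 20*t^3 + 15*t^2 - 6*t + 1)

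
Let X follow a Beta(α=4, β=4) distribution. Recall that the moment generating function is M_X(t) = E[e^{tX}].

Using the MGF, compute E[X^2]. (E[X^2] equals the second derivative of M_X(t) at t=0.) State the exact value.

E[X^2] = d^2M/dt^2 |_{t=0} = 5/18

M_X(t) = ₁F₁(4; 8; t)
dM/dt = ₁F₁(5; 9; t)/2
d^2M/dt^2 = 5*₁F₁(6; 10; t)/18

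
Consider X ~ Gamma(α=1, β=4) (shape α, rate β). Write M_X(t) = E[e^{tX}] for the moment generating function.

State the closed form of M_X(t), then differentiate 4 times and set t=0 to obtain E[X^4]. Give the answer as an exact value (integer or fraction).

E[X^4] = d^4M/dt^4 |_{t=0} = 3/32

M_X(t) = 4/(4 - t)
dM/dt = 4/(t^2 - 8*t + 16)
d^2M/dt^2 = -8/(t^3 - 12*t^2 + 48*t - 64)
d^3M/dt^3 = 24/(t^4 - 16*t^3 + 96*t^2 - 256*t + 256)
d^4M/dt^4 = -96/(t^5 - 20*t^4 + 160*t^3 - 640*t^2 + 1280*t - 1024)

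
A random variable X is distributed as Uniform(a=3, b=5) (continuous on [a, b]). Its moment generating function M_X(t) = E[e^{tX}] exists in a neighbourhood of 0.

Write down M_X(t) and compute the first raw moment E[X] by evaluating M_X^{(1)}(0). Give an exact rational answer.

E[X] = D[M](0) = 4

M_X(t) = (e^(5*t) - e^(3*t))/(2*t)
D[M](t) = (5*t*e^(5*t) - 3*t*e^(3*t) - e^(5*t) + e^(3*t))/(2*t^2)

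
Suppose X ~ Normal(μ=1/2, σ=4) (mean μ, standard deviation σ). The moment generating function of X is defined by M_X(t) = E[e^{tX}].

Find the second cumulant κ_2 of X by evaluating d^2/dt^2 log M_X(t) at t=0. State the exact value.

κ_2 = K^(2)(0) = 16

M_X(t) = e^(8*t^2 + t/2)
K_X(t) = log M_X(t) = 8*t^2 + t/2
K^(2)(t) = 16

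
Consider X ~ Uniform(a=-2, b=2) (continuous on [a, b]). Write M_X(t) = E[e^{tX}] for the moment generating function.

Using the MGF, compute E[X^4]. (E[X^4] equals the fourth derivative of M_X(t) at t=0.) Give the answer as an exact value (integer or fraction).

E[X^4] = d^4M/dt^4 |_{t=0} = 16/5

M_X(t) = (e^(2*t) - e^(-2*t))/(4*t)
dM/dt = (2*t*e^(4*t) + 2*t - e^(4*t) + 1)*e^(-2*t)/(4*t^2)
d^2M/dt^2 = (2*t^2*e^(4*t) - 2*t^2 - 2*t*e^(4*t) - 2*t + e^(4*t) - 1)*e^(-2*t)/(2*t^3)
d^3M/dt^3 = (4*t^3*e^(4*t) + 4*t^3 - 6*t^2*e^(4*t) + 6*t^2 + 6*t*e^(4*t) + 6*t - 3*e^(4*t) + 3)*e^(-2*t)/(2*t^4)
d^4M/dt^4 = (4*t^4*e^(4*t) - 4*t^4 - 8*t^3*e^(4*t) - 8*t^3 + 12*t^2*e^(4*t) - 12*t^2 - 12*t*e^(4*t) - 12*t + 6*e^(4*t) - 6)*e^(-2*t)/t^5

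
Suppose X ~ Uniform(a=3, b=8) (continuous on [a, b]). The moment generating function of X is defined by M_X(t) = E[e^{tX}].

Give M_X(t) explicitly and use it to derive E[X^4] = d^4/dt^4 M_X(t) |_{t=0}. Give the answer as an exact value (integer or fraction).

M_X(t) = (e^(8*t) - e^(3*t))/(5*t)
M′(t) = (8*t*e^(8*t) - 3*t*e^(3*t) - e^(8*t) + e^(3*t))/(5*t^2)
M′′(t) = (64*t^2*e^(8*t) - 9*t^2*e^(3*t) - 16*t*e^(8*t) + 6*t*e^(3*t) + 2*e^(8*t) - 2*e^(3*t))/(5*t^3)
M′′′(t) = (512*t^3*e^(8*t) - 27*t^3*e^(3*t) - 192*t^2*e^(8*t) + 27*t^2*e^(3*t) + 48*t*e^(8*t) - 18*t*e^(3*t) - 6*e^(8*t) + 6*e^(3*t))/(5*t^4)

E[X^4] = M′′′′(0) = 1301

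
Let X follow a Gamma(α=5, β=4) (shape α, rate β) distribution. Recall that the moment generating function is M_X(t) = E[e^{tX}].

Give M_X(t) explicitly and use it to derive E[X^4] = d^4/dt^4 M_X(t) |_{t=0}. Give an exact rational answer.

E[X^4] = D^4[M](0) = 105/16

M_X(t) = 1024/(4 - t)^5
D^4[M](t) = -1720320/(t^9 - 36*t^8 + 576*t^7 - 5376*t^6 + 32256*t^5 - 129024*t^4 + 344064*t^3 - 589824*t^2 + 589824*t - 262144)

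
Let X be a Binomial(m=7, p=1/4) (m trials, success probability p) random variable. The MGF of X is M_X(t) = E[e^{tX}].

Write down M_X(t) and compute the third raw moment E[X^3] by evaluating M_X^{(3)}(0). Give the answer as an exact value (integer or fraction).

E[X^3] = M^(3)(0) = 413/32

M_X(t) = (e^(t)/4 + 3/4)^7
M^(3)(t) = 343*e^(7*t)/16384 + 567*e^(6*t)/2048 + 23625*e^(5*t)/16384 + 945*e^(4*t)/256 + 76545*e^(3*t)/16384 + 5103*e^(2*t)/2048 + 5103*e^(t)/16384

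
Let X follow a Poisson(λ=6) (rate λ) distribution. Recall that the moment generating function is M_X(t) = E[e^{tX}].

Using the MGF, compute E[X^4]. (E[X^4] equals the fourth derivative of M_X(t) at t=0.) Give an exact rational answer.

M_X(t) = e^(6*e^(t) - 6)
D^4[M](t) = (1296*e^(4*t)*e^(6*e^(t)) + 1296*e^(3*t)*e^(6*e^(t)) + 252*e^(2*t)*e^(6*e^(t)) + 6*e^(t)*e^(6*e^(t)))*e^(-6)

E[X^4] = D^4[M](0) = 2850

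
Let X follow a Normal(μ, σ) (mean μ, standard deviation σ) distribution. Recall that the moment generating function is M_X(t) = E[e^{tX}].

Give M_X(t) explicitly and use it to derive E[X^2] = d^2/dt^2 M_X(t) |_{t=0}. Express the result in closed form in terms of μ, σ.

E[X^2] = D^2[M](0) = μ^2 + σ^2

M_X(t) = e^(μ*t + σ^2*t^2/2)
D^2[M](t) = μ^2*e^(μ*t)*e^(σ^2*t^2/2) + 2*μ*σ^2*t*e^(μ*t)*e^(σ^2*t^2/2) + σ^4*t^2*e^(μ*t)*e^(σ^2*t^2/2) + σ^2*e^(μ*t)*e^(σ^2*t^2/2)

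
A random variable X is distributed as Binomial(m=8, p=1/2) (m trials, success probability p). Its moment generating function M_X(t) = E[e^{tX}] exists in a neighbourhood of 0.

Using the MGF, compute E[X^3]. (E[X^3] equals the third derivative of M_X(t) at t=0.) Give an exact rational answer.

E[X^3] = M′′′(0) = 88

M_X(t) = (e^(t)/2 + 1/2)^8
M′(t) = e^(8*t)/32 + 7*e^(7*t)/32 + 21*e^(6*t)/32 + 35*e^(5*t)/32 + 35*e^(4*t)/32 + 21*e^(3*t)/32 + 7*e^(2*t)/32 + e^(t)/32
M′′(t) = e^(8*t)/4 + 49*e^(7*t)/32 + 63*e^(6*t)/16 + 175*e^(5*t)/32 + 35*e^(4*t)/8 + 63*e^(3*t)/32 + 7*e^(2*t)/16 + e^(t)/32
M′′′(t) = 2*e^(8*t) + 343*e^(7*t)/32 + 189*e^(6*t)/8 + 875*e^(5*t)/32 + 35*e^(4*t)/2 + 189*e^(3*t)/32 + 7*e^(2*t)/8 + e^(t)/32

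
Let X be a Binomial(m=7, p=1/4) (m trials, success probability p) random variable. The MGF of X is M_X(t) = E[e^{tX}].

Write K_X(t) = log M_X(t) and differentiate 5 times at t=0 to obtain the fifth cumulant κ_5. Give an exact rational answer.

κ_5 = D^5[K](0) = -105/128

M_X(t) = (e^(t)/4 + 3/4)^7
K_X(t) = log M_X(t) = 7*log(e^(t)/4 + 3/4)
D^5[K](t) = (-21*e^(4*t) + 693*e^(3*t) - 2079*e^(2*t) + 567*e^(t))/(e^(5*t) + 15*e^(4*t) + 90*e^(3*t) + 270*e^(2*t) + 405*e^(t) + 243)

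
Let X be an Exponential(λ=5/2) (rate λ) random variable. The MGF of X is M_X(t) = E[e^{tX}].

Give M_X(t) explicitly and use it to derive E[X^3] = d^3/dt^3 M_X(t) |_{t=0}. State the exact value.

E[X^3] = M^(3)(0) = 48/125

M_X(t) = 5/(2*(5/2 - t))
M^(3)(t) = 240/(16*t^4 - 160*t^3 + 600*t^2 - 1000*t + 625)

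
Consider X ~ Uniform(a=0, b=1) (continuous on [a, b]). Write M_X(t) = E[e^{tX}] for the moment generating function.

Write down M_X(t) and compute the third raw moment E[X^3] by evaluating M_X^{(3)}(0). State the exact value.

E[X^3] = M′′′(0) = 1/4

M_X(t) = (e^(t) - 1)/t
M′(t) = (t*e^(t) - e^(t) + 1)/t^2
M′′(t) = (t^2*e^(t) - 2*t*e^(t) + 2*e^(t) - 2)/t^3
M′′′(t) = (t^3*e^(t) - 3*t^2*e^(t) + 6*t*e^(t) - 6*e^(t) + 6)/t^4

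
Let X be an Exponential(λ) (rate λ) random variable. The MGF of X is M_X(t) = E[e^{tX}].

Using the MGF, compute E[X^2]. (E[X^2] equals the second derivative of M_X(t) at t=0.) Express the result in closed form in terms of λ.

E[X^2] = M′′(0) = 2/λ^2

M_X(t) = λ/(λ - t)
M′(t) = λ/(λ^2 - 2*λ*t + t^2)
M′′(t) = -2*λ/(-λ^3 + 3*λ^2*t - 3*λ*t^2 + t^3)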